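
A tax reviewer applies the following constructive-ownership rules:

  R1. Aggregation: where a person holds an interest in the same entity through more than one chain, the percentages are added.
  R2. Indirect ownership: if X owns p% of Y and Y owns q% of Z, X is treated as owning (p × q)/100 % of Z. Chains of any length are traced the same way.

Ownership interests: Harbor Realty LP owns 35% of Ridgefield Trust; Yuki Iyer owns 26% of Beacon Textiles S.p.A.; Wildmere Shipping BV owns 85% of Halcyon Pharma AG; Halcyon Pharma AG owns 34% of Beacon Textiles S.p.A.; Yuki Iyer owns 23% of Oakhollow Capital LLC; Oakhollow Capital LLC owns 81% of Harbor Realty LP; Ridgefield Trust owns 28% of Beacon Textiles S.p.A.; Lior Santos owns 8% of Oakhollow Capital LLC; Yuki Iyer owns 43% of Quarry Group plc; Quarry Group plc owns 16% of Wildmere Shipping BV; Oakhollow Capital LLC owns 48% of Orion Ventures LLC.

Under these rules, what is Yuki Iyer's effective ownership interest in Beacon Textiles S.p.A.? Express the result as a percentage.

29.81406%

Chain via Oakhollow Capital LLC → Harbor Realty LP → Ridgefield Trust (R2): 23% × 81% × 35% × 28% = 1.82574% of Beacon Textiles S.p.A.
Chain via Quarry Group plc → Wildmere Shipping BV → Halcyon Pharma AG (R2): 43% × 16% × 85% × 34% = 1.98832% of Beacon Textiles S.p.A.
Direct interest in Beacon Textiles S.p.A: 26%.
Aggregating (R1): 1.82574% + 1.98832% + 26% = 29.81406%.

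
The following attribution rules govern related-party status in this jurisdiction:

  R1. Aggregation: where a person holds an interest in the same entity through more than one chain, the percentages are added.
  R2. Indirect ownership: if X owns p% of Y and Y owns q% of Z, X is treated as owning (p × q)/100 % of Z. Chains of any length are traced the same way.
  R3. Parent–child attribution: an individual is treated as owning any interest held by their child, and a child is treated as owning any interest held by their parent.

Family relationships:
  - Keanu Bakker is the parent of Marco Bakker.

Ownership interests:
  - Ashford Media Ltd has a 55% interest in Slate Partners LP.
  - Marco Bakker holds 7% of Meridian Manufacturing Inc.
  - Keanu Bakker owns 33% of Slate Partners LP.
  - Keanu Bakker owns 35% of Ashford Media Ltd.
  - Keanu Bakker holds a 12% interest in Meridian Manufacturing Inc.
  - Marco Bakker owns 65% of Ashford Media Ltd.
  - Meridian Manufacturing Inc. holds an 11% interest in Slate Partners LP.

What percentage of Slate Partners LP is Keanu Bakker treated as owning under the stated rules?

90.09%

By parent–child attribution (R3), Keanu Bakker is treated as also owning Marco Bakker's interest in Meridian Manufacturing Inc, giving 12% + 7% = 19%.
By parent–child attribution (R3), Keanu Bakker is treated as also owning Marco Bakker's interest in Ashford Media Ltd, giving 35% + 65% = 100%.
Chain via Meridian Manufacturing Inc. (R2): 19% × 11% = 2.09% of Slate Partners LP.
Chain via Ashford Media Ltd (R2): 100% × 55% = 55% of Slate Partners LP.
Direct interest in Slate Partners LP: 33%.
Aggregating (R1): 2.09% + 55% + 33% = 90.09%.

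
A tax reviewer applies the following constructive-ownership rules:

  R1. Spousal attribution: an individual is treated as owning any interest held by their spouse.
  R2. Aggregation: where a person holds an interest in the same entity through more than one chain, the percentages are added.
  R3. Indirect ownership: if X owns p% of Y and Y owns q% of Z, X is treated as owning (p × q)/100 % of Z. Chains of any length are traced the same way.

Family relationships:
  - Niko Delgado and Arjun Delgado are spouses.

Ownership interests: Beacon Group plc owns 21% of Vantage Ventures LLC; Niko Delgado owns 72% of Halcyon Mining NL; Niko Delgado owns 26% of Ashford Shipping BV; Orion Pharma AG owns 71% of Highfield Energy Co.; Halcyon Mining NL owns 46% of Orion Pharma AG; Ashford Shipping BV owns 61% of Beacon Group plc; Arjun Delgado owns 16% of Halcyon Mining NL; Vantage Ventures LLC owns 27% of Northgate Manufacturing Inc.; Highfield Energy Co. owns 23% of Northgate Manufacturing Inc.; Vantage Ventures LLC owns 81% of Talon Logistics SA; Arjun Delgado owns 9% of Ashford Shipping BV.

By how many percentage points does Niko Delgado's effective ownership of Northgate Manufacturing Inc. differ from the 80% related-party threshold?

72.179071

By spousal attribution (R1), Niko Delgado is treated as also owning Arjun Delgado's interest in Ashford Shipping BV, giving 26% + 9% = 35%.
By spousal attribution (R1), Niko Delgado is treated as also owning Arjun Delgado's interest in Halcyon Mining NL, giving 72% + 16% = 88%.
Chain via Ashford Shipping BV → Beacon Group plc → Vantage Ventures LLC (R3): 35% × 61% × 21% × 27% = 1.210545% of Northgate Manufacturing Inc.
Chain via Halcyon Mining NL → Orion Pharma AG → Highfield Energy Co. (R3): 88% × 46% × 71% × 23% = 6.610384% of Northgate Manufacturing Inc.
Aggregating (R2): 1.210545% + 6.610384% = 7.820929%.
7.820929% falls short of the 80% threshold by 72.179071 percentage points.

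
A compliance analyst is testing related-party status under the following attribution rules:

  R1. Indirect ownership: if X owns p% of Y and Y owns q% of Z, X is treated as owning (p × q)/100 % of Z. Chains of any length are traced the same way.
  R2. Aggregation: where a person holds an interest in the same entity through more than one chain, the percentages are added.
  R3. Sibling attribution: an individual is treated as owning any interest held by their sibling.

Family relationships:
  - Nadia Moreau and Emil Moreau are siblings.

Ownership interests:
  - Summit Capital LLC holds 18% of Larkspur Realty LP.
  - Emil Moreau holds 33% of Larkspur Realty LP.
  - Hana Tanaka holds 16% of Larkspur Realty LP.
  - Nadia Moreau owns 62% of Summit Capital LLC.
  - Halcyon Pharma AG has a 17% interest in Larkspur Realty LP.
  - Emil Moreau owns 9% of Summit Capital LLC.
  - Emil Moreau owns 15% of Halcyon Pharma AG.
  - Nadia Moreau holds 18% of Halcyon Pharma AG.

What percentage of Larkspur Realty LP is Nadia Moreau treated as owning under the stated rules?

51.39%

By sibling attribution (R3), Nadia Moreau is treated as also owning Emil Moreau's interest in Halcyon Pharma AG, giving 18% + 15% = 33%.
By sibling attribution (R3), Nadia Moreau is treated as also owning Emil Moreau's interest in Summit Capital LLC, giving 62% + 9% = 71%.
By sibling attribution (R3), Nadia Moreau is treated as owning Emil Moreau's 33% interest in Larkspur Realty LP.
Chain via Halcyon Pharma AG (R1): 33% × 17% = 5.61% of Larkspur Realty LP.
Chain via Summit Capital LLC (R1): 71% × 18% = 12.78% of Larkspur Realty LP.
Direct interest in Larkspur Realty LP: 33%.
Aggregating (R2): 5.61% + 12.78% + 33% = 51.39%.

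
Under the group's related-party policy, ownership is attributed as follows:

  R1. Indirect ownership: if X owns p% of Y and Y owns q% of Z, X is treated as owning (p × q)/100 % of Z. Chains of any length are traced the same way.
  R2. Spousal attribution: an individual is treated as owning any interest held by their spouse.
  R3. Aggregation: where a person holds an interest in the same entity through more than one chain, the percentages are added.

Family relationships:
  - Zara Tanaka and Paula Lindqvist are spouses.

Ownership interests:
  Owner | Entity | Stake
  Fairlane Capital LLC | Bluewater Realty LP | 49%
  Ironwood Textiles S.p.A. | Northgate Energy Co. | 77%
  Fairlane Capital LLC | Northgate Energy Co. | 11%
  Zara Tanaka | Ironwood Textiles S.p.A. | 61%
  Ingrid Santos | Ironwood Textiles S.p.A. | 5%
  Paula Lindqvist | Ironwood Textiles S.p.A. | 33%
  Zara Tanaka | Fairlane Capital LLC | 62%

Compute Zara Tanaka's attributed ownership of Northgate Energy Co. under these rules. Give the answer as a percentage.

79.2%

By spousal attribution (R2), Zara Tanaka is treated as also owning Paula Lindqvist's interest in Ironwood Textiles S.p.A, giving 61% + 33% = 94%.
Chain via Fairlane Capital LLC (R1): 62% × 11% = 6.82% of Northgate Energy Co.
Chain via Ironwood Textiles S.p.A. (R1): 94% × 77% = 72.38% of Northgate Energy Co.
Aggregating (R3): 6.82% + 72.38% = 79.2%.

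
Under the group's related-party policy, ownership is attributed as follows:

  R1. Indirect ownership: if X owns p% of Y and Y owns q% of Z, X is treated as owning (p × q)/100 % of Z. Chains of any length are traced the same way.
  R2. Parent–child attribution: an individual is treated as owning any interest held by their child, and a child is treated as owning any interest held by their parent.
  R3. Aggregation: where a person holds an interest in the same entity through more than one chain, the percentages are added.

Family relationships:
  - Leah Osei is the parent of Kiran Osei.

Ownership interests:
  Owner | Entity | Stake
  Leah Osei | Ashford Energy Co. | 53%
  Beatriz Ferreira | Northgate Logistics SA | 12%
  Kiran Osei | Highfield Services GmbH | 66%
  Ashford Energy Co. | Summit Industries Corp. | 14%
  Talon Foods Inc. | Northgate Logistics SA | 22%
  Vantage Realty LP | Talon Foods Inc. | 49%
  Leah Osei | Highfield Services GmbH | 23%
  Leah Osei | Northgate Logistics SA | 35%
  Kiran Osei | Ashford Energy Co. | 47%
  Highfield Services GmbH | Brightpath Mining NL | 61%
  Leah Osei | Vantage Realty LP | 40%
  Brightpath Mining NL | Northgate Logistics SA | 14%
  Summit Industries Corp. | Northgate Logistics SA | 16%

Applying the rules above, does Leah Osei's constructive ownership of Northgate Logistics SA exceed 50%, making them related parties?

No

By parent–child attribution (R2), Leah Osei is treated as also owning Kiran Osei's interest in Ashford Energy Co, giving 53% + 47% = 100%.
By parent–child attribution (R2), Leah Osei is treated as also owning Kiran Osei's interest in Highfield Services GmbH, giving 23% + 66% = 89%.
Chain via Vantage Realty LP → Talon Foods Inc. (R1): 40% × 49% × 22% = 4.312% of Northgate Logistics SA.
Chain via Ashford Energy Co. → Summit Industries Corp. (R1): 100% × 14% × 16% = 2.24% of Northgate Logistics SA.
Chain via Highfield Services GmbH → Brightpath Mining NL (R1): 89% × 61% × 14% = 7.6006% of Northgate Logistics SA.
Direct interest in Northgate Logistics SA: 35%.
Aggregating (R3): 4.312% + 2.24% + 7.6006% + 35% = 49.1526%.
49.1526% does not exceed the 50% threshold, so Leah is not a related party to Northgate Logistics SA.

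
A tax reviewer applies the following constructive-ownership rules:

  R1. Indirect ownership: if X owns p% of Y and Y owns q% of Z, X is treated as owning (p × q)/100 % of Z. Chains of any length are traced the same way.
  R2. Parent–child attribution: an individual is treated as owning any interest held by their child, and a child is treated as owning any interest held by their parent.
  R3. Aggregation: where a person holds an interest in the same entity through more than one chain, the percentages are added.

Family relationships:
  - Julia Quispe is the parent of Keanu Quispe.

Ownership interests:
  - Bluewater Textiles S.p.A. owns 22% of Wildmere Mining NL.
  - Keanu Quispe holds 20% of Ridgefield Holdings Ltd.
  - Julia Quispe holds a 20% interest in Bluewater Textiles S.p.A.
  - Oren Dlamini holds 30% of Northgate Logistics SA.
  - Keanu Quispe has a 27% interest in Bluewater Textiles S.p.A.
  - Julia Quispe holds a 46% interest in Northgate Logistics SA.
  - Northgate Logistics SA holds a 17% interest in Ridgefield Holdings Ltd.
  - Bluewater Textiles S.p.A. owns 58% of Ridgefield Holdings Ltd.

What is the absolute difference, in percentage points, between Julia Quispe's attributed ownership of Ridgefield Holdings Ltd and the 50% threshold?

5.08

By parent–child attribution (R2), Julia Quispe is treated as also owning Keanu Quispe's interest in Bluewater Textiles S.p.A, giving 20% + 27% = 47%.
By parent–child attribution (R2), Julia Quispe is treated as owning Keanu Quispe's 20% interest in Ridgefield Holdings Ltd.
Chain via Bluewater Textiles S.p.A. (R1): 47% × 58% = 27.26% of Ridgefield Holdings Ltd.
Chain via Northgate Logistics SA (R1): 46% × 17% = 7.82% of Ridgefield Holdings Ltd.
Direct interest in Ridgefield Holdings Ltd: 20%.
Aggregating (R3): 27.26% + 7.82% + 20% = 55.08%.
55.08% exceeds the 50% threshold by 5.08 percentage points.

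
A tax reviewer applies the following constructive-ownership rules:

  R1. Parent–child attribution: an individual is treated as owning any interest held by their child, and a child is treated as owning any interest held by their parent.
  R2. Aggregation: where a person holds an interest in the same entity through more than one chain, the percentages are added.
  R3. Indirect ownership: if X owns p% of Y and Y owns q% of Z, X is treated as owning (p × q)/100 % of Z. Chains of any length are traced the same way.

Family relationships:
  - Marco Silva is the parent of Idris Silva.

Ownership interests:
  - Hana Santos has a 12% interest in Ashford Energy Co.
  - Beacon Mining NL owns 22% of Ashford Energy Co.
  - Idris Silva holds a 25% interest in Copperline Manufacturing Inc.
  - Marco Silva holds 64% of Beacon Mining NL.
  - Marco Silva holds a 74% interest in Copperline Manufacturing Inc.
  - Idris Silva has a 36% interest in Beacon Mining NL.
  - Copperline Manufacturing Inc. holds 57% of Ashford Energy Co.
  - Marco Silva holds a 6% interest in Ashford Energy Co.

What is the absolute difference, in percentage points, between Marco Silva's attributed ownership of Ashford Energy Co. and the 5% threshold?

79.43

By parent–child attribution (R1), Marco Silva is treated as also owning Idris Silva's interest in Beacon Mining NL, giving 64% + 36% = 100%.
By parent–child attribution (R1), Marco Silva is treated as also owning Idris Silva's interest in Copperline Manufacturing Inc, giving 74% + 25% = 99%.
Chain via Beacon Mining NL (R3): 100% × 22% = 22% of Ashford Energy Co.
Chain via Copperline Manufacturing Inc. (R3): 99% × 57% = 56.43% of Ashford Energy Co.
Direct interest in Ashford Energy Co: 6%.
Aggregating (R2): 22% + 56.43% + 6% = 84.43%.
84.43% exceeds the 5% threshold by 79.43 percentage points.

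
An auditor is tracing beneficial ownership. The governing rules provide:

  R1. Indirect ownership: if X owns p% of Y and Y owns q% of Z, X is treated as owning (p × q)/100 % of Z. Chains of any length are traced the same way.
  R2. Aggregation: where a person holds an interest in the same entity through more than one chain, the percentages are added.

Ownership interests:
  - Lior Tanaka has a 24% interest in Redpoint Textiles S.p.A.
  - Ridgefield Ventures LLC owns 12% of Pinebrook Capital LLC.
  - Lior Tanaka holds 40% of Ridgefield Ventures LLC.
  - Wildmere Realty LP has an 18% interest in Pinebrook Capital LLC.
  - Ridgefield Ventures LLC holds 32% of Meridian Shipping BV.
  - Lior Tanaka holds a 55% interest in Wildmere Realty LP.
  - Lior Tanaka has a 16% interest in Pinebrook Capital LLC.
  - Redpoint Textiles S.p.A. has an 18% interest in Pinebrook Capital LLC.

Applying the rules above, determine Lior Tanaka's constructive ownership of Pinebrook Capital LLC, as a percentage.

Chain via Wildmere Realty LP (R1): 55% × 18% = 9.9% of Pinebrook Capital LLC.
Chain via Redpoint Textiles S.p.A. (R1): 24% × 18% = 4.32% of Pinebrook Capital LLC.
Chain via Ridgefield Ventures LLC (R1): 40% × 12% = 4.8% of Pinebrook Capital LLC.
Direct interest in Pinebrook Capital LLC: 16%.
Aggregating (R2): 9.9% + 4.32% + 4.8% + 16% = 35.02%.

35.02%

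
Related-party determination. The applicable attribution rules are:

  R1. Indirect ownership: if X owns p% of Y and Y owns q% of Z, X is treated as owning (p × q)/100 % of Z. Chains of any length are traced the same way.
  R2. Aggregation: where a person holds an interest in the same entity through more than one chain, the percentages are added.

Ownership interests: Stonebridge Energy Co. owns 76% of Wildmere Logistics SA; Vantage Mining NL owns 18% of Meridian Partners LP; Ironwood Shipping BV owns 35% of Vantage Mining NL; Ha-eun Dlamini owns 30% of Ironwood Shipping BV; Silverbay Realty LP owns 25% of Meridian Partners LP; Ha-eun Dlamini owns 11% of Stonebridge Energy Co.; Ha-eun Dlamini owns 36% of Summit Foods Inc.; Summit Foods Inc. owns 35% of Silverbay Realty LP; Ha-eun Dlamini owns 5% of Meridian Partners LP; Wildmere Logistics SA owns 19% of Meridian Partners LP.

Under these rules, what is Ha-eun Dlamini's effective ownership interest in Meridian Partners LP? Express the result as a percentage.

11.6284%

Chain via Ironwood Shipping BV → Vantage Mining NL (R1): 30% × 35% × 18% = 1.89% of Meridian Partners LP.
Chain via Summit Foods Inc. → Silverbay Realty LP (R1): 36% × 35% × 25% = 3.15% of Meridian Partners LP.
Chain via Stonebridge Energy Co. → Wildmere Logistics SA (R1): 11% × 76% × 19% = 1.5884% of Meridian Partners LP.
Direct interest in Meridian Partners LP: 5%.
Aggregating (R2): 1.89% + 3.15% + 1.5884% + 5% = 11.6284%.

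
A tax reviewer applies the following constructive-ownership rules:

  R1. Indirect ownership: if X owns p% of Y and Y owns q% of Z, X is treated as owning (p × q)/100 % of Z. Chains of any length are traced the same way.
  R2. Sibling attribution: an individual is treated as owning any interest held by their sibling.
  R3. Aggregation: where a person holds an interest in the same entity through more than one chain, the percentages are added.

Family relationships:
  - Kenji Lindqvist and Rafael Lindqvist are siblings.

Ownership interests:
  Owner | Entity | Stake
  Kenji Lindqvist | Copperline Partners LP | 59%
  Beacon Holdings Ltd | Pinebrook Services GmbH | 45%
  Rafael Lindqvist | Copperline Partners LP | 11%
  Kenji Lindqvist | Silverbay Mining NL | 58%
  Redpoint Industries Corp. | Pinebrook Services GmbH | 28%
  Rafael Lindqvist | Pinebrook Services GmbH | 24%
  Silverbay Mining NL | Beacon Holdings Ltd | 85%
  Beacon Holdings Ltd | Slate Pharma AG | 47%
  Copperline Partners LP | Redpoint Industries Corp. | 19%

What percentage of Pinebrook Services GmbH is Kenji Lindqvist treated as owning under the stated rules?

49.909%

By sibling attribution (R2), Kenji Lindqvist is treated as also owning Rafael Lindqvist's interest in Copperline Partners LP, giving 59% + 11% = 70%.
By sibling attribution (R2), Kenji Lindqvist is treated as owning Rafael Lindqvist's 24% interest in Pinebrook Services GmbH.
Chain via Silverbay Mining NL → Beacon Holdings Ltd (R1): 58% × 85% × 45% = 22.185% of Pinebrook Services GmbH.
Chain via Copperline Partners LP → Redpoint Industries Corp. (R1): 70% × 19% × 28% = 3.724% of Pinebrook Services GmbH.
Direct interest in Pinebrook Services GmbH: 24%.
Aggregating (R3): 22.185% + 3.724% + 24% = 49.909%.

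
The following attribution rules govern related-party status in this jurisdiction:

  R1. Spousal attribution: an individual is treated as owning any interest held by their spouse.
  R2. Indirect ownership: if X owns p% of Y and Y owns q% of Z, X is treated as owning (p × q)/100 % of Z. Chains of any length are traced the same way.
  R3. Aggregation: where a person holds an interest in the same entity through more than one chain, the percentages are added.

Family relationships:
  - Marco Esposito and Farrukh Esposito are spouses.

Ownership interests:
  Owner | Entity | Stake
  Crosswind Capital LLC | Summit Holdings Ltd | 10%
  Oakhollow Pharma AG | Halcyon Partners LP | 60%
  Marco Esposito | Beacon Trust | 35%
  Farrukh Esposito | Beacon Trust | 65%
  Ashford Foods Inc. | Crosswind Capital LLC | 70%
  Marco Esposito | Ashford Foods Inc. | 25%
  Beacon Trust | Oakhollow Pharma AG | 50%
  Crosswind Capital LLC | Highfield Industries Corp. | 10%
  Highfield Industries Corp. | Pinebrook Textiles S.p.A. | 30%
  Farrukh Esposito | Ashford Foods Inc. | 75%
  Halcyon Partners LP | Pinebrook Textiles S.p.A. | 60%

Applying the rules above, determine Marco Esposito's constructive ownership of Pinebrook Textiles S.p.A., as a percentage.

20.1%

By spousal attribution (R1), Marco Esposito is treated as also owning Farrukh Esposito's interest in Beacon Trust, giving 35% + 65% = 100%.
By spousal attribution (R1), Marco Esposito is treated as also owning Farrukh Esposito's interest in Ashford Foods Inc, giving 25% + 75% = 100%.
Chain via Beacon Trust → Oakhollow Pharma AG → Halcyon Partners LP (R2): 100% × 50% × 60% × 60% = 18% of Pinebrook Textiles S.p.A.
Chain via Ashford Foods Inc. → Crosswind Capital LLC → Highfield Industries Corp. (R2): 100% × 70% × 10% × 30% = 2.1% of Pinebrook Textiles S.p.A.
Aggregating (R3): 18% + 2.1% = 20.1%.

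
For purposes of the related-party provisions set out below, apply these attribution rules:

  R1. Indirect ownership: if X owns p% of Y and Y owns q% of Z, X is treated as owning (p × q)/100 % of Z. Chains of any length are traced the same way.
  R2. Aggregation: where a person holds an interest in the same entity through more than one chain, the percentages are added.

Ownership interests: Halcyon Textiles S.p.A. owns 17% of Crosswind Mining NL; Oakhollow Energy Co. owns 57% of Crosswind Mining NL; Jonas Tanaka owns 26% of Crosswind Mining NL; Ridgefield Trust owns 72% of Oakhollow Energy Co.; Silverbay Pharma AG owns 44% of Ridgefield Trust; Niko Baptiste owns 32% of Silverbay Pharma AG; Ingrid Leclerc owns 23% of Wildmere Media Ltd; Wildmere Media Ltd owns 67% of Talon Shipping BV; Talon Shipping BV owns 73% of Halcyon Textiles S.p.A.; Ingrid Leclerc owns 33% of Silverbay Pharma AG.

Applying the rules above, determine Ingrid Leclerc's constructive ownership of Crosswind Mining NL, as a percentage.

7.871389%

Chain via Silverbay Pharma AG → Ridgefield Trust → Oakhollow Energy Co. (R1): 33% × 44% × 72% × 57% = 5.959008% of Crosswind Mining NL.
Chain via Wildmere Media Ltd → Talon Shipping BV → Halcyon Textiles S.p.A. (R1): 23% × 67% × 73% × 17% = 1.912381% of Crosswind Mining NL.
Aggregating (R2): 5.959008% + 1.912381% = 7.871389%.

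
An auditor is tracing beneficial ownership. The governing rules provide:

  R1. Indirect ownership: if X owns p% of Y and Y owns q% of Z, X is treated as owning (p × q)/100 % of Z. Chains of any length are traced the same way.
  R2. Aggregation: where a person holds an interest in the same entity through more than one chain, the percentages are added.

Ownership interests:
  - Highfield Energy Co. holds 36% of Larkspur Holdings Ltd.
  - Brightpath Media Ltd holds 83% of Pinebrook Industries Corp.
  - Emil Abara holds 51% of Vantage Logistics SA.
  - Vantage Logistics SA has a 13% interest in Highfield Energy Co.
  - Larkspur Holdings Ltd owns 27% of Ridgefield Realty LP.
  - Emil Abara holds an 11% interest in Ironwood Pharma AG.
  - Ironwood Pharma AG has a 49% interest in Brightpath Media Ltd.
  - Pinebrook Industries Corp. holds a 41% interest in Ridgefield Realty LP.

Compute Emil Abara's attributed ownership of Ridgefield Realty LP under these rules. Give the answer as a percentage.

Chain via Vantage Logistics SA → Highfield Energy Co. → Larkspur Holdings Ltd (R1): 51% × 13% × 36% × 27% = 0.644436% of Ridgefield Realty LP.
Chain via Ironwood Pharma AG → Brightpath Media Ltd → Pinebrook Industries Corp. (R1): 11% × 49% × 83% × 41% = 1.834217% of Ridgefield Realty LP.
Aggregating (R2): 0.644436% + 1.834217% = 2.478653%.

2.478653%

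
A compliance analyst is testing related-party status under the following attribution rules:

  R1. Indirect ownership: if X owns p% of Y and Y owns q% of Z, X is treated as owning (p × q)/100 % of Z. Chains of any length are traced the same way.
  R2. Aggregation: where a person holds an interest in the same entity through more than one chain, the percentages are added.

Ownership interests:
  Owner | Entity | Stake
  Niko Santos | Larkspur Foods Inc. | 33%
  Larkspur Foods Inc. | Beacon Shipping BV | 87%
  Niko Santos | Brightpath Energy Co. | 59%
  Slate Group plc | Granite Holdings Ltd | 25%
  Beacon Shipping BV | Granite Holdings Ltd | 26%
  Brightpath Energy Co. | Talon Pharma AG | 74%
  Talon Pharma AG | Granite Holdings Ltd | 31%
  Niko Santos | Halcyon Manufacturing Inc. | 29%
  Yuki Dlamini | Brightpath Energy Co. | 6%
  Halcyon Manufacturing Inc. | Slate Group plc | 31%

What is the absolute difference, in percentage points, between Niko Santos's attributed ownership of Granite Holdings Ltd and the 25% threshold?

Chain via Halcyon Manufacturing Inc. → Slate Group plc (R1): 29% × 31% × 25% = 2.2475% of Granite Holdings Ltd.
Chain via Brightpath Energy Co. → Talon Pharma AG (R1): 59% × 74% × 31% = 13.5346% of Granite Holdings Ltd.
Chain via Larkspur Foods Inc. → Beacon Shipping BV (R1): 33% × 87% × 26% = 7.4646% of Granite Holdings Ltd.
Aggregating (R2): 2.2475% + 13.5346% + 7.4646% = 23.2467%.
23.2467% falls short of the 25% threshold by 1.7533 percentage points.

1.7533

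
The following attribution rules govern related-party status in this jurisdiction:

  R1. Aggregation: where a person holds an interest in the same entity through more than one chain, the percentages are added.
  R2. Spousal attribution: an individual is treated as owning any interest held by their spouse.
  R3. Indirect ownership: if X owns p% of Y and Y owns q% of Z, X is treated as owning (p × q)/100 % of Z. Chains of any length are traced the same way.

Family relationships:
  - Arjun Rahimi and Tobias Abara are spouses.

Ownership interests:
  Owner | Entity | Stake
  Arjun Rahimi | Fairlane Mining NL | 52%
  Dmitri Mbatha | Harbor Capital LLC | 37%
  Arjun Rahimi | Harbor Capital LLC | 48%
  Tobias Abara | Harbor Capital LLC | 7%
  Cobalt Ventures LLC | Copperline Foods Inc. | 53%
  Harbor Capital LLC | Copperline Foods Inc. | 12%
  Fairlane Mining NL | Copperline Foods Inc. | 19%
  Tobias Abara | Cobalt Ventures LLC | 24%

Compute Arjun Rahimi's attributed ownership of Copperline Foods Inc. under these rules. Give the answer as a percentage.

29.2%

By spousal attribution (R2), Arjun Rahimi is treated as also owning Tobias Abara's interest in Harbor Capital LLC, giving 48% + 7% = 55%.
By spousal attribution (R2), Arjun Rahimi is treated as owning Tobias Abara's 24% interest in Cobalt Ventures LLC.
Chain via Fairlane Mining NL (R3): 52% × 19% = 9.88% of Copperline Foods Inc.
Chain via Harbor Capital LLC (R3): 55% × 12% = 6.6% of Copperline Foods Inc.
Chain via Cobalt Ventures LLC (R3): 24% × 53% = 12.72% of Copperline Foods Inc.
Aggregating (R1): 9.88% + 6.6% + 12.72% = 29.2%.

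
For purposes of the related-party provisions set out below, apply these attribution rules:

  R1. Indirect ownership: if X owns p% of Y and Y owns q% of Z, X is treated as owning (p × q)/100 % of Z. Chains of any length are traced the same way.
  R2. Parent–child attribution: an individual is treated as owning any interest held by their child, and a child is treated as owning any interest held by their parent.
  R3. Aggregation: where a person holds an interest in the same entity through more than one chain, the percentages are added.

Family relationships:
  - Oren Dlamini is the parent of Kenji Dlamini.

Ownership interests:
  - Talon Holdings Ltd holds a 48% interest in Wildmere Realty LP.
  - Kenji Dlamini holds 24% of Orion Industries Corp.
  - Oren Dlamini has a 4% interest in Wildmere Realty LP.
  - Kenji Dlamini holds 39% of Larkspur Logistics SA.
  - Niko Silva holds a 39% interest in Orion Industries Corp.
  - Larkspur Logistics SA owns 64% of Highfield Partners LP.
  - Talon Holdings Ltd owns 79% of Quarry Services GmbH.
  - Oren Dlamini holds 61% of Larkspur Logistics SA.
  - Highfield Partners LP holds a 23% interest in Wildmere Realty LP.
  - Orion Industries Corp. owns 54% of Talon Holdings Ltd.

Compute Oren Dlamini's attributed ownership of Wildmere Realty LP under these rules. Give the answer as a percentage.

24.9408%

By parent–child attribution (R2), Oren Dlamini is treated as also owning Kenji Dlamini's interest in Larkspur Logistics SA, giving 61% + 39% = 100%.
By parent–child attribution (R2), Oren Dlamini is treated as owning Kenji Dlamini's 24% interest in Orion Industries Corp.
Chain via Larkspur Logistics SA → Highfield Partners LP (R1): 100% × 64% × 23% = 14.72% of Wildmere Realty LP.
Direct interest in Wildmere Realty LP: 4%.
Chain via Orion Industries Corp. → Talon Holdings Ltd (R1): 24% × 54% × 48% = 6.2208% of Wildmere Realty LP.
Aggregating (R3): 14.72% + 4% + 6.2208% = 24.9408%.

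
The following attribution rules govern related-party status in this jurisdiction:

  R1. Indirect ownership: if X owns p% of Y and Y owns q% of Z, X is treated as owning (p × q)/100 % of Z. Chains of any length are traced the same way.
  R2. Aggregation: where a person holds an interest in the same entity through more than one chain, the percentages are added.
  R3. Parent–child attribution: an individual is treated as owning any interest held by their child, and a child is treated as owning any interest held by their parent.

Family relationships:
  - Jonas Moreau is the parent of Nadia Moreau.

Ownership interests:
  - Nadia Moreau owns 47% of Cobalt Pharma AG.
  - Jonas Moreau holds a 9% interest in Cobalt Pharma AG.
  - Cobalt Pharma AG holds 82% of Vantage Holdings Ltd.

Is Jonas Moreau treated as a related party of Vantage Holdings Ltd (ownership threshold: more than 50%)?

No

By parent–child attribution (R3), Jonas Moreau is treated as also owning Nadia Moreau's interest in Cobalt Pharma AG, giving 9% + 47% = 56%.
Chain via Cobalt Pharma AG (R1): 56% × 82% = 45.92% of Vantage Holdings Ltd.
45.92% does not exceed the 50% threshold, so Jonas is not a related party to Vantage Holdings Ltd.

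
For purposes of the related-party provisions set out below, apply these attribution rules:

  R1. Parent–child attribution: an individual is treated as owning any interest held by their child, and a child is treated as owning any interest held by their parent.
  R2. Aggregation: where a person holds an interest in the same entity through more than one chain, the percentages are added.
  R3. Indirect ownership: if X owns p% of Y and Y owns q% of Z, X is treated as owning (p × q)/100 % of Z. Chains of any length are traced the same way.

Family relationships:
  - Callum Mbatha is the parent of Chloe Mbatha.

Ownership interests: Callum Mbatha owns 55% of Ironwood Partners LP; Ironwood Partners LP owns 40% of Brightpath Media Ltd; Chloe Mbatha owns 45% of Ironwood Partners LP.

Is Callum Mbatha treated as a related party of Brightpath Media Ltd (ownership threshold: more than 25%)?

Yes

By parent–child attribution (R1), Callum Mbatha is treated as also owning Chloe Mbatha's interest in Ironwood Partners LP, giving 55% + 45% = 100%.
Chain via Ironwood Partners LP (R3): 100% × 40% = 40% of Brightpath Media Ltd.
40% exceeds the 25% threshold, so Callum is a related party to Brightpath Media Ltd.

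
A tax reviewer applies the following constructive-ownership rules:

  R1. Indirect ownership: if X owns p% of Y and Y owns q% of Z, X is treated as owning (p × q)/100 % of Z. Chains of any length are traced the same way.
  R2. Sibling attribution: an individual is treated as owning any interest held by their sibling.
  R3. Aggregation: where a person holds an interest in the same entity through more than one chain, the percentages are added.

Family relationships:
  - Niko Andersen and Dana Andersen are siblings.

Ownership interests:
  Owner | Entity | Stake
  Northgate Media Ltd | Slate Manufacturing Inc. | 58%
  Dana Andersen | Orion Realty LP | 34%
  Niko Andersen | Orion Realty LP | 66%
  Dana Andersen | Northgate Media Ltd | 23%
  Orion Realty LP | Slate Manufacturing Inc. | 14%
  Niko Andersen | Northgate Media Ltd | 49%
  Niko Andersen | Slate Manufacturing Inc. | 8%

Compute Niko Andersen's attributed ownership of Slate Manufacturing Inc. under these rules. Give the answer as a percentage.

By sibling attribution (R2), Niko Andersen is treated as also owning Dana Andersen's interest in Orion Realty LP, giving 66% + 34% = 100%.
By sibling attribution (R2), Niko Andersen is treated as also owning Dana Andersen's interest in Northgate Media Ltd, giving 49% + 23% = 72%.
Chain via Orion Realty LP (R1): 100% × 14% = 14% of Slate Manufacturing Inc.
Chain via Northgate Media Ltd (R1): 72% × 58% = 41.76% of Slate Manufacturing Inc.
Direct interest in Slate Manufacturing Inc: 8%.
Aggregating (R3): 14% + 41.76% + 8% = 63.76%.

63.76%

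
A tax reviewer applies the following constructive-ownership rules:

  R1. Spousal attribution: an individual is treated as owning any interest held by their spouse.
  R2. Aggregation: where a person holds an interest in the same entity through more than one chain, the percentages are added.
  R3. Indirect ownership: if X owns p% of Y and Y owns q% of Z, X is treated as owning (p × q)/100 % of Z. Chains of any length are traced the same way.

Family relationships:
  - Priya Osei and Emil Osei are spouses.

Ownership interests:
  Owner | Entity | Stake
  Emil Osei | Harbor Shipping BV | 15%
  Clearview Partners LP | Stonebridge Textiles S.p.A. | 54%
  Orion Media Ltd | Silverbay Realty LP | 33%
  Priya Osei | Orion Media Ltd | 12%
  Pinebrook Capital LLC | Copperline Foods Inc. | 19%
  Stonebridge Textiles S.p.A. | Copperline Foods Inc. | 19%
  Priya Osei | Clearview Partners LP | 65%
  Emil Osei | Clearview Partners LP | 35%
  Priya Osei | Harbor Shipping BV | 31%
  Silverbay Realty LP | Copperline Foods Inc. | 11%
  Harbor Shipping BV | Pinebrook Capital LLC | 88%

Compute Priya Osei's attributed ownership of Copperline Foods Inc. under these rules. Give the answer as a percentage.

18.3868%

By spousal attribution (R1), Priya Osei is treated as also owning Emil Osei's interest in Clearview Partners LP, giving 65% + 35% = 100%.
By spousal attribution (R1), Priya Osei is treated as also owning Emil Osei's interest in Harbor Shipping BV, giving 31% + 15% = 46%.
Chain via Clearview Partners LP → Stonebridge Textiles S.p.A. (R3): 100% × 54% × 19% = 10.26% of Copperline Foods Inc.
Chain via Orion Media Ltd → Silverbay Realty LP (R3): 12% × 33% × 11% = 0.4356% of Copperline Foods Inc.
Chain via Harbor Shipping BV → Pinebrook Capital LLC (R3): 46% × 88% × 19% = 7.6912% of Copperline Foods Inc.
Aggregating (R2): 10.26% + 0.4356% + 7.6912% = 18.3868%.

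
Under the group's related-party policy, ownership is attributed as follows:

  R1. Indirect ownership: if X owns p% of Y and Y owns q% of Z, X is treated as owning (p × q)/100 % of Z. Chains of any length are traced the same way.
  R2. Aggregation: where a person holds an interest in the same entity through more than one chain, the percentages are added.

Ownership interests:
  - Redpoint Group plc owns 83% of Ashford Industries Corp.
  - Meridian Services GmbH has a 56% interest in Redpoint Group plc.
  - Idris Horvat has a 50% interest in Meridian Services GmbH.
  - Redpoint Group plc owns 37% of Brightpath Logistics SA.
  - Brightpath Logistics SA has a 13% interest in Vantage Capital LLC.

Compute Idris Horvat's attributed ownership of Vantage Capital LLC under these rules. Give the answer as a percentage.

Chain via Meridian Services GmbH → Redpoint Group plc → Brightpath Logistics SA (R1): 50% × 56% × 37% × 13% = 1.3468% of Vantage Capital LLC.

1.3468%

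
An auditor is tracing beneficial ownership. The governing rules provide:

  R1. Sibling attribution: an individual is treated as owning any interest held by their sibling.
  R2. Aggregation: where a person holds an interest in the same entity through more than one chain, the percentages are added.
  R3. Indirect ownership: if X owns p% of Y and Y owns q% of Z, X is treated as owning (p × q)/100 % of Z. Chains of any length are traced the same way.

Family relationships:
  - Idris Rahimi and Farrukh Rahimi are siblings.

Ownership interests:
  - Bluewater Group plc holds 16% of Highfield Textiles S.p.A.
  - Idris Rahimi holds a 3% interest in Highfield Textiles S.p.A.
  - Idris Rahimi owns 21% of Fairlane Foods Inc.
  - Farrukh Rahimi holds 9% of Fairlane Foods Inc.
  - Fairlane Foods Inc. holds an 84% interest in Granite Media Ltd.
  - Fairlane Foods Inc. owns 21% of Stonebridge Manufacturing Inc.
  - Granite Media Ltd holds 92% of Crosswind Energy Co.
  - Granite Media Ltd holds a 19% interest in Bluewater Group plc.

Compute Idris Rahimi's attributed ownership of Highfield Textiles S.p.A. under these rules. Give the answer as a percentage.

By sibling attribution (R1), Idris Rahimi is treated as also owning Farrukh Rahimi's interest in Fairlane Foods Inc, giving 21% + 9% = 30%.
Chain via Fairlane Foods Inc. → Granite Media Ltd → Bluewater Group plc (R3): 30% × 84% × 19% × 16% = 0.76608% of Highfield Textiles S.p.A.
Direct interest in Highfield Textiles S.p.A: 3%.
Aggregating (R2): 0.76608% + 3% = 3.76608%.

3.76608%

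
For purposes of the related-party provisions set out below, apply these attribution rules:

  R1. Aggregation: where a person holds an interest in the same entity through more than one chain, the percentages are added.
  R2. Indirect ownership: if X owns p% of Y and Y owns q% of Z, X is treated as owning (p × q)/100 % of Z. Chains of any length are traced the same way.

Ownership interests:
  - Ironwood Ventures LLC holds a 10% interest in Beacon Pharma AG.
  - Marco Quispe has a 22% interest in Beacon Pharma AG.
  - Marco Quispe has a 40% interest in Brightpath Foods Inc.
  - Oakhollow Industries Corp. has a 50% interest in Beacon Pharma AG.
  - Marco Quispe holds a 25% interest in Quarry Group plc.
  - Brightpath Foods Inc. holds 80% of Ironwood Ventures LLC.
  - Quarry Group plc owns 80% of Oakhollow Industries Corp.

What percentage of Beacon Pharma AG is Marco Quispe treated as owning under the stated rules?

Chain via Quarry Group plc → Oakhollow Industries Corp. (R2): 25% × 80% × 50% = 10% of Beacon Pharma AG.
Chain via Brightpath Foods Inc. → Ironwood Ventures LLC (R2): 40% × 80% × 10% = 3.2% of Beacon Pharma AG.
Direct interest in Beacon Pharma AG: 22%.
Aggregating (R1): 10% + 3.2% + 22% = 35.2%.

35.2%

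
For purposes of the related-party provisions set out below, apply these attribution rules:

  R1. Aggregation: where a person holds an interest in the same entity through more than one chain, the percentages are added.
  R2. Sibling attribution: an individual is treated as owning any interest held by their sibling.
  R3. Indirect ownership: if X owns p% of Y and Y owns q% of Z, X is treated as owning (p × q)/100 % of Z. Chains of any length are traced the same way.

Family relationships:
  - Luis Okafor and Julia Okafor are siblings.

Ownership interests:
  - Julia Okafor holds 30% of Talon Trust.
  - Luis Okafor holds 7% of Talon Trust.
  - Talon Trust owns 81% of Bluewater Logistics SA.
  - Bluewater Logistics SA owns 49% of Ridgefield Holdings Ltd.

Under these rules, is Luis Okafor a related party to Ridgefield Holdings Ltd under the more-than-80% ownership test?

By sibling attribution (R2), Luis Okafor is treated as also owning Julia Okafor's interest in Talon Trust, giving 7% + 30% = 37%.
Chain via Talon Trust → Bluewater Logistics SA (R3): 37% × 81% × 49% = 14.6853% of Ridgefield Holdings Ltd.
14.6853% does not exceed the 80% threshold, so Luis is not a related party to Ridgefield Holdings Ltd.

No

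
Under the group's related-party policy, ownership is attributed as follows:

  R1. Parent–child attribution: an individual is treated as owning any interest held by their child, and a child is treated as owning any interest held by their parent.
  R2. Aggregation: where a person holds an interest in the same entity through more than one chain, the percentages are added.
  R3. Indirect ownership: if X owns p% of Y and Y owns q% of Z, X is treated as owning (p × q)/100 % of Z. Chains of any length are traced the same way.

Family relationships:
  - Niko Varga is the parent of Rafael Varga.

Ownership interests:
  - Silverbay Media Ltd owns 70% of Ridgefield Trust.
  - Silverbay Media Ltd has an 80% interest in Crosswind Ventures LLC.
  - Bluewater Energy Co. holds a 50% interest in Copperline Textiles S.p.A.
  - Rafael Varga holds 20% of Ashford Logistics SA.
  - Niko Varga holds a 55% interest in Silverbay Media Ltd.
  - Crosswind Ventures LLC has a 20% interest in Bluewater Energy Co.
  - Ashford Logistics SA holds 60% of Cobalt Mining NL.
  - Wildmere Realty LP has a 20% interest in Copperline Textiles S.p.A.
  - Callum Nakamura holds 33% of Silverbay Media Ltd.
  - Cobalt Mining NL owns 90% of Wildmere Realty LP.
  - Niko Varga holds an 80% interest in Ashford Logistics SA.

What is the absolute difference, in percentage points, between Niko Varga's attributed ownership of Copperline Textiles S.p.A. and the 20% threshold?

4.8

By parent–child attribution (R1), Niko Varga is treated as also owning Rafael Varga's interest in Ashford Logistics SA, giving 80% + 20% = 100%.
Chain via Silverbay Media Ltd → Crosswind Ventures LLC → Bluewater Energy Co. (R3): 55% × 80% × 20% × 50% = 4.4% of Copperline Textiles S.p.A.
Chain via Ashford Logistics SA → Cobalt Mining NL → Wildmere Realty LP (R3): 100% × 60% × 90% × 20% = 10.8% of Copperline Textiles S.p.A.
Aggregating (R2): 4.4% + 10.8% = 15.2%.
15.2% falls short of the 20% threshold by 4.8 percentage points.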